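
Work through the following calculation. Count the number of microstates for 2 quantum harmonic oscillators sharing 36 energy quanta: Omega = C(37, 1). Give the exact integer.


Step 1: Use binomial coefficient C(37, 1)
Step 2: Numerator = 37! / 36!
Step 3: Denominator = 1!
Step 4: Omega = 37

37


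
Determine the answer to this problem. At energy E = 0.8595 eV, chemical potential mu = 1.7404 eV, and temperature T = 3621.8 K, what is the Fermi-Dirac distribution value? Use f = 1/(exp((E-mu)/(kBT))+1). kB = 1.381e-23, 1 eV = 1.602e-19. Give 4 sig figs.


Step 1: (E - mu) = 0.8595 - 1.7404 = -0.8809 eV
Step 2: Convert: (E-mu)*eV = -1.411e-19 J
Step 3: x = (E-mu)*eV/(kB*T) = -2.821
Step 4: f = 1/(exp(-2.821)+1) = 0.9438

0.9438


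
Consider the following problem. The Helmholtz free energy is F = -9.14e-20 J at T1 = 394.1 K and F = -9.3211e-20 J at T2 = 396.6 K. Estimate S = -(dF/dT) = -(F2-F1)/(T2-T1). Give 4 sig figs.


Step 1: dF = F2 - F1 = -9.3211e-20 - (-9.14e-20) = -1.811e-21 J
Step 2: dT = T2 - T1 = 396.6 - 394.1 = 2.5 K
Step 3: S = -dF/dT = -(-1.811e-21)/2.5 = 7.244e-22 J/K

7.244e-22


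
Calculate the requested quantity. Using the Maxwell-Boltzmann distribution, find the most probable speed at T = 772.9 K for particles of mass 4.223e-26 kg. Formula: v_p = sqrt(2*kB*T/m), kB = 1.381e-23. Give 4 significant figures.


Step 1: Numerator = 2*kB*T = 2*1.381e-23*772.9 = 2.135e-20
Step 2: Ratio = 2.135e-20 / 4.223e-26 = 5.055e+05
Step 3: v_p = sqrt(5.055e+05) = 711 m/s

711


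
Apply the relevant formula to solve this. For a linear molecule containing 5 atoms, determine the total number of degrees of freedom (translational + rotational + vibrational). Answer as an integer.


Step 1: Translational DOF = 3
Step 2: Rotational DOF (linear) = 2
Step 3: Vibrational DOF = 3*5 - 5 = 10
Step 4: Total = 3 + 2 + 10 = 15

15


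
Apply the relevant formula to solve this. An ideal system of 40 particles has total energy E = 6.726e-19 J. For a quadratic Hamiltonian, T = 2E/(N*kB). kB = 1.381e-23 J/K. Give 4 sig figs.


Step 1: Numerator = 2*E = 2*6.726e-19 = 1.345e-18 J
Step 2: Denominator = N*kB = 40*1.381e-23 = 5.524e-22
Step 3: T = 1.345e-18 / 5.524e-22 = 2435 K

2435


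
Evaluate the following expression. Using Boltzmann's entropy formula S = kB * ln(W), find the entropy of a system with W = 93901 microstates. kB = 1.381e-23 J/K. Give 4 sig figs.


Step 1: ln(W) = ln(93901) = 11.45
Step 2: S = kB * ln(W) = 1.381e-23 * 11.45
Step 3: S = 1.581e-22 J/K

1.581e-22


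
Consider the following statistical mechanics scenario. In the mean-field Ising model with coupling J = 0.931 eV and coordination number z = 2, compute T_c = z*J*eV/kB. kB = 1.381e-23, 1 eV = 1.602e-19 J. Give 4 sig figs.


Step 1: z*J = 2*0.931 = 1.862 eV
Step 2: Convert to Joules: 1.862*1.602e-19 = 2.983e-19 J
Step 3: T_c = 2.983e-19 / 1.381e-23 = 2.16e+04 K

2.16e+04


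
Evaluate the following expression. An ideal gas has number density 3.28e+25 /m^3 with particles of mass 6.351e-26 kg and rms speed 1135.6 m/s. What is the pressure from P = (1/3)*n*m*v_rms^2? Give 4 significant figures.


Step 1: v_rms^2 = 1135.6^2 = 1.29e+06
Step 2: n*m = 3.28e+25*6.351e-26 = 2.083
Step 3: P = (1/3)*2.083*1.29e+06 = 8.955e+05 Pa

8.955e+05


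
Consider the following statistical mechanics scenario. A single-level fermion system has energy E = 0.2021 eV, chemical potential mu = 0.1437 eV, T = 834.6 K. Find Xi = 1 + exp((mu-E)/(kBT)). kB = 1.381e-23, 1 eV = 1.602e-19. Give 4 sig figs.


Step 1: (mu - E) = 0.1437 - 0.2021 = -0.0584 eV
Step 2: x = (mu-E)*eV/(kB*T) = -0.0584*1.602e-19/(1.381e-23*834.6) = -0.8117
Step 3: exp(x) = 0.4441
Step 4: Xi = 1 + 0.4441 = 1.444

1.444


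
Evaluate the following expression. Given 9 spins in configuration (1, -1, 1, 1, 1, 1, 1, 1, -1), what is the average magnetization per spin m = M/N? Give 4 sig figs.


Step 1: Count up spins (+1): 7, down spins (-1): 2
Step 2: Total magnetization M = 7 - 2 = 5
Step 3: m = M/N = 5/9 = 0.5556

0.5556


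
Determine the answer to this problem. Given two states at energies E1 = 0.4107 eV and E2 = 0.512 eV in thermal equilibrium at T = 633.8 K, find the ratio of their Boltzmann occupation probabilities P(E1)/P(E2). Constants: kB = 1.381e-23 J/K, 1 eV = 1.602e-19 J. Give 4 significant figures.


Step 1: Compute energy difference dE = E1 - E2 = 0.4107 - 0.512 = -0.1013 eV
Step 2: Convert to Joules: dE_J = -0.1013 * 1.602e-19 = -1.623e-20 J
Step 3: Compute exponent = -dE_J / (kB * T) = -(-1.623e-20) / (1.381e-23 * 633.8) = 1.854
Step 4: P(E1)/P(E2) = exp(1.854) = 6.386

6.386


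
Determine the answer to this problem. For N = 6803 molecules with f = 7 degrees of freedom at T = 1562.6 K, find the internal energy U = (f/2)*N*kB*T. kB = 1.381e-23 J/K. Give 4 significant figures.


Step 1: f/2 = 7/2 = 3.5
Step 2: N*kB*T = 6803*1.381e-23*1562.6 = 1.468e-16
Step 3: U = 3.5 * 1.468e-16 = 5.138e-16 J

5.138e-16


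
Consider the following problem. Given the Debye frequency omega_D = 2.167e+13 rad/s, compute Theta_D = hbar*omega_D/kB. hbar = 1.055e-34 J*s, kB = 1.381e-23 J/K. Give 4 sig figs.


Step 1: hbar*omega_D = 1.055e-34 * 2.167e+13 = 2.286e-21 J
Step 2: Theta_D = 2.286e-21 / 1.381e-23
Step 3: Theta_D = 165.5 K

165.5


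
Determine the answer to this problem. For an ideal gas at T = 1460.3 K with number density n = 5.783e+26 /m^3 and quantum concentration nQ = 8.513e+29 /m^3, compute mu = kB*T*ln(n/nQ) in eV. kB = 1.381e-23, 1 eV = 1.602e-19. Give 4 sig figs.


Step 1: n/nQ = 5.783e+26/8.513e+29 = 0.0006793
Step 2: ln(n/nQ) = -7.294
Step 3: mu = kB*T*ln(n/nQ) = 2.017e-20*-7.294 = -1.471e-19 J
Step 4: Convert to eV: -1.471e-19/1.602e-19 = -0.9183 eV

-0.9183


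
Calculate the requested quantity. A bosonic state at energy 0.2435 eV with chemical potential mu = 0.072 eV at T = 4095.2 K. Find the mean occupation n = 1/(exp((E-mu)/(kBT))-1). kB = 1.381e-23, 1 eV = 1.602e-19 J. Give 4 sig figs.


Step 1: (E - mu) = 0.1715 eV
Step 2: x = (E-mu)*eV/(kB*T) = 0.1715*1.602e-19/(1.381e-23*4095.2) = 0.4858
Step 3: exp(x) = 1.625
Step 4: n = 1/(exp(x)-1) = 1.599

1.599


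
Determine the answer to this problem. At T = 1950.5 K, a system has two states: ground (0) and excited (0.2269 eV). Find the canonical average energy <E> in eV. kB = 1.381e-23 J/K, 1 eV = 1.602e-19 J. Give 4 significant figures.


Step 1: beta*E = 0.2269*1.602e-19/(1.381e-23*1950.5) = 1.349
Step 2: exp(-beta*E) = 0.2594
Step 3: <E> = 0.2269*0.2594/(1+0.2594) = 0.04673 eV

0.04673


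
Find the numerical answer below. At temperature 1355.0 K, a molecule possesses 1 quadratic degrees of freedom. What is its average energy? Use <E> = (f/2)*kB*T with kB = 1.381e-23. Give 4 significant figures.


Step 1: f/2 = 1/2 = 0.5
Step 2: kB*T = 1.381e-23 * 1355.0 = 1.871e-20
Step 3: <E> = 0.5 * 1.871e-20 = 9.356e-21 J

9.356e-21


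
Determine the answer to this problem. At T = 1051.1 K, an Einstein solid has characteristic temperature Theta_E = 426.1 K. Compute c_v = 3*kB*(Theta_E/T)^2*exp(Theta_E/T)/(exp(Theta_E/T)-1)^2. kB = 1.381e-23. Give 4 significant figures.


Step 1: x = Theta_E/T = 426.1/1051.1 = 0.4054
Step 2: x^2 = 0.1643
Step 3: exp(x) = 1.5
Step 4: c_v = 3*1.381e-23*0.1643*1.5/(1.5-1)^2 = 4.087e-23

4.087e-23


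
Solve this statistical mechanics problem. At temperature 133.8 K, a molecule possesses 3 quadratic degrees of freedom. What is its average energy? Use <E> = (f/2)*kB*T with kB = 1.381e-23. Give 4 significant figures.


Step 1: f/2 = 3/2 = 1.5
Step 2: kB*T = 1.381e-23 * 133.8 = 1.848e-21
Step 3: <E> = 1.5 * 1.848e-21 = 2.772e-21 J

2.772e-21


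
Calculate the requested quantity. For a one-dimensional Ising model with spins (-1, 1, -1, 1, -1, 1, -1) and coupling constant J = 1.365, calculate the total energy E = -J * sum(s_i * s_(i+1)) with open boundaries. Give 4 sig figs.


Step 1: Nearest-neighbor products: -1, -1, -1, -1, -1, -1
Step 2: Sum of products = -6
Step 3: E = -1.365 * -6 = 8.19

8.19


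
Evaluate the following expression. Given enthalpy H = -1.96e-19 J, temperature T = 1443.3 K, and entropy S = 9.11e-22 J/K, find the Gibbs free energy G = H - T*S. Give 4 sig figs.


Step 1: T*S = 1443.3 * 9.11e-22 = 1.315e-18 J
Step 2: G = H - T*S = -1.96e-19 - 1.315e-18
Step 3: G = -1.511e-18 J

-1.511e-18


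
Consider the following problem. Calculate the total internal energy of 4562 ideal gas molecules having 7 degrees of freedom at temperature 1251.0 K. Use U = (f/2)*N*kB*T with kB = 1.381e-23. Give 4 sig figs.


Step 1: f/2 = 7/2 = 3.5
Step 2: N*kB*T = 4562*1.381e-23*1251.0 = 7.881e-17
Step 3: U = 3.5 * 7.881e-17 = 2.759e-16 J

2.759e-16


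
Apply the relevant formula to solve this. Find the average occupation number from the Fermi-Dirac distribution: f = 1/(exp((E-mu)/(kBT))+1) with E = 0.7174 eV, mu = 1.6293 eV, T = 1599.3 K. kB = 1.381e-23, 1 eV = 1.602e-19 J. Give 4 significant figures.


Step 1: (E - mu) = 0.7174 - 1.6293 = -0.9119 eV
Step 2: Convert: (E-mu)*eV = -1.461e-19 J
Step 3: x = (E-mu)*eV/(kB*T) = -6.614
Step 4: f = 1/(exp(-6.614)+1) = 0.9987

0.9987


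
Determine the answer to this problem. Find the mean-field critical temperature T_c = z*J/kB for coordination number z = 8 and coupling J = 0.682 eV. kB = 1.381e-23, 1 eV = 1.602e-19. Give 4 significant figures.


Step 1: z*J = 8*0.682 = 5.456 eV
Step 2: Convert to Joules: 5.456*1.602e-19 = 8.741e-19 J
Step 3: T_c = 8.741e-19 / 1.381e-23 = 6.329e+04 K

6.329e+04


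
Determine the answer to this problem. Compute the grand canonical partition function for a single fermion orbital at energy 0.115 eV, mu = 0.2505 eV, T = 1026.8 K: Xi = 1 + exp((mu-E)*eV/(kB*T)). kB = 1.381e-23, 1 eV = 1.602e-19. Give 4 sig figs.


Step 1: (mu - E) = 0.2505 - 0.115 = 0.1355 eV
Step 2: x = (mu-E)*eV/(kB*T) = 0.1355*1.602e-19/(1.381e-23*1026.8) = 1.531
Step 3: exp(x) = 4.622
Step 4: Xi = 1 + 4.622 = 5.622

5.622


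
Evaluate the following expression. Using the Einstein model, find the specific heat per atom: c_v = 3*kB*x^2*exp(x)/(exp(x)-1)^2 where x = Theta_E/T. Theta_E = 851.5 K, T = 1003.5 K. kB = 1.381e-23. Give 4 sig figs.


Step 1: x = Theta_E/T = 851.5/1003.5 = 0.8485
Step 2: x^2 = 0.72
Step 3: exp(x) = 2.336
Step 4: c_v = 3*1.381e-23*0.72*2.336/(2.336-1)^2 = 3.903e-23

3.903e-23


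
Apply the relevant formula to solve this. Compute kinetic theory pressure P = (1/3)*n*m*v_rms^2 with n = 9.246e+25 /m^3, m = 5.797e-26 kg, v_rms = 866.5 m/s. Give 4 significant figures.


Step 1: v_rms^2 = 866.5^2 = 7.508e+05
Step 2: n*m = 9.246e+25*5.797e-26 = 5.36
Step 3: P = (1/3)*5.36*7.508e+05 = 1.341e+06 Pa

1.341e+06


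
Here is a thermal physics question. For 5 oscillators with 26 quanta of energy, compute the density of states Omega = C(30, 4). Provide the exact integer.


Step 1: Use binomial coefficient C(30, 4)
Step 2: Numerator = 30! / 26!
Step 3: Denominator = 4!
Step 4: Omega = 27405

27405


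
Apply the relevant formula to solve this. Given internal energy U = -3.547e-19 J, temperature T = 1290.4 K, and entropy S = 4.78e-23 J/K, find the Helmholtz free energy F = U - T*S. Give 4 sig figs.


Step 1: T*S = 1290.4 * 4.78e-23 = 6.168e-20 J
Step 2: F = U - T*S = -3.547e-19 - 6.168e-20
Step 3: F = -4.164e-19 J

-4.164e-19


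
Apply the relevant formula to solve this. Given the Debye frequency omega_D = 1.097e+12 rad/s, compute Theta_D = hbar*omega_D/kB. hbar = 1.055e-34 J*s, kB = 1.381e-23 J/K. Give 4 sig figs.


Step 1: hbar*omega_D = 1.055e-34 * 1.097e+12 = 1.157e-22 J
Step 2: Theta_D = 1.157e-22 / 1.381e-23
Step 3: Theta_D = 8.38 K

8.38


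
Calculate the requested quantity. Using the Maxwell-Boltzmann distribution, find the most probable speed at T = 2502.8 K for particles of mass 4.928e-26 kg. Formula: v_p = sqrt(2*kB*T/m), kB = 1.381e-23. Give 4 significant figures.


Step 1: Numerator = 2*kB*T = 2*1.381e-23*2502.8 = 6.913e-20
Step 2: Ratio = 6.913e-20 / 4.928e-26 = 1.403e+06
Step 3: v_p = sqrt(1.403e+06) = 1184 m/s

1184


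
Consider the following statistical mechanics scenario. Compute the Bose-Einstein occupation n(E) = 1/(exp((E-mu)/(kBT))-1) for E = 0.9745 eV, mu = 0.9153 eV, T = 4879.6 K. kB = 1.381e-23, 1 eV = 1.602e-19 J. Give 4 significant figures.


Step 1: (E - mu) = 0.0592 eV
Step 2: x = (E-mu)*eV/(kB*T) = 0.0592*1.602e-19/(1.381e-23*4879.6) = 0.1407
Step 3: exp(x) = 1.151
Step 4: n = 1/(exp(x)-1) = 6.617

6.617


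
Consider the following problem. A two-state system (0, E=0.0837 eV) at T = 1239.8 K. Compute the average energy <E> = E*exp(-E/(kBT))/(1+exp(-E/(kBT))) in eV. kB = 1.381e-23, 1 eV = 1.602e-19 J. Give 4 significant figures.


Step 1: beta*E = 0.0837*1.602e-19/(1.381e-23*1239.8) = 0.7831
Step 2: exp(-beta*E) = 0.457
Step 3: <E> = 0.0837*0.457/(1+0.457) = 0.02625 eV

0.02625


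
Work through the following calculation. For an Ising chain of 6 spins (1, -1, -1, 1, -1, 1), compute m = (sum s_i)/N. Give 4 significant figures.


Step 1: Count up spins (+1): 3, down spins (-1): 3
Step 2: Total magnetization M = 3 - 3 = 0
Step 3: m = M/N = 0/6 = 0

0


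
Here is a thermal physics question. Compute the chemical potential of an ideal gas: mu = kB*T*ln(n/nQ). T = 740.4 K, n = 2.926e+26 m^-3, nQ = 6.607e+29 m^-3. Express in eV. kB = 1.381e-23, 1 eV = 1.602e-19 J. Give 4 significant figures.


Step 1: n/nQ = 2.926e+26/6.607e+29 = 0.0004429
Step 2: ln(n/nQ) = -7.722
Step 3: mu = kB*T*ln(n/nQ) = 1.022e-20*-7.722 = -7.896e-20 J
Step 4: Convert to eV: -7.896e-20/1.602e-19 = -0.4929 eV

-0.4929


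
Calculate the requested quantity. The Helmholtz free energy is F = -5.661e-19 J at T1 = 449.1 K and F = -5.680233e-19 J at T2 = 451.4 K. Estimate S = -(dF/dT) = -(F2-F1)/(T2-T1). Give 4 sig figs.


Step 1: dF = F2 - F1 = -5.680233e-19 - (-5.661e-19) = -1.9233e-21 J
Step 2: dT = T2 - T1 = 451.4 - 449.1 = 2.3 K
Step 3: S = -dF/dT = -(-1.9233e-21)/2.3 = 8.362e-22 J/K

8.362e-22


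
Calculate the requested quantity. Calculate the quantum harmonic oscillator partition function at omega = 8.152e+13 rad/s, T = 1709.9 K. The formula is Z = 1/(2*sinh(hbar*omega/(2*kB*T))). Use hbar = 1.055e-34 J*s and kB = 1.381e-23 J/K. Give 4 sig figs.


Step 1: Compute x = hbar*omega/(kB*T) = 1.055e-34*8.152e+13/(1.381e-23*1709.9) = 0.3642
Step 2: x/2 = 0.1821
Step 3: sinh(x/2) = 0.1831
Step 4: Z = 1/(2*0.1831) = 2.731

2.731


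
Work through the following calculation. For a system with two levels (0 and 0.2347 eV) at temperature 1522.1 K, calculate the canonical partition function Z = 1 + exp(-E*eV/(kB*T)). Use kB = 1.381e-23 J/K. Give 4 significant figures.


Step 1: Compute beta*E = E*eV/(kB*T) = 0.2347*1.602e-19/(1.381e-23*1522.1) = 1.789
Step 2: exp(-beta*E) = exp(-1.789) = 0.1672
Step 3: Z = 1 + 0.1672 = 1.167

1.167


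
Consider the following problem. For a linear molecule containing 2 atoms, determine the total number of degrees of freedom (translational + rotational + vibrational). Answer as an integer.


Step 1: Translational DOF = 3
Step 2: Rotational DOF (linear) = 2
Step 3: Vibrational DOF = 3*2 - 5 = 1
Step 4: Total = 3 + 2 + 1 = 6

6


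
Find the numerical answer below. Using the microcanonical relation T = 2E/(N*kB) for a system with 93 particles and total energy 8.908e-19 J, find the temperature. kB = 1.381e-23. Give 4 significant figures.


Step 1: Numerator = 2*E = 2*8.908e-19 = 1.782e-18 J
Step 2: Denominator = N*kB = 93*1.381e-23 = 1.284e-21
Step 3: T = 1.782e-18 / 1.284e-21 = 1387 K

1387


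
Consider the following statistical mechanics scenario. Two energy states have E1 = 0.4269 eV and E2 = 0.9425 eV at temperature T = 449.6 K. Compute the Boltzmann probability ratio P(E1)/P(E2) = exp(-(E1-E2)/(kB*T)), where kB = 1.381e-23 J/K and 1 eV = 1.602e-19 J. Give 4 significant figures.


Step 1: Compute energy difference dE = E1 - E2 = 0.4269 - 0.9425 = -0.5156 eV
Step 2: Convert to Joules: dE_J = -0.5156 * 1.602e-19 = -8.26e-20 J
Step 3: Compute exponent = -dE_J / (kB * T) = -(-8.26e-20) / (1.381e-23 * 449.6) = 13.3
Step 4: P(E1)/P(E2) = exp(13.3) = 5.991e+05

5.991e+05


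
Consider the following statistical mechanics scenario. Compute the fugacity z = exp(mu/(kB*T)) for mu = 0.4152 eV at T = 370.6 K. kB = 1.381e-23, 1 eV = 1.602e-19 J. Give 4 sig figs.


Step 1: Convert mu to Joules: 0.4152*1.602e-19 = 6.652e-20 J
Step 2: kB*T = 1.381e-23*370.6 = 5.118e-21 J
Step 3: mu/(kB*T) = 13
Step 4: z = exp(13) = 4.408e+05

4.408e+05


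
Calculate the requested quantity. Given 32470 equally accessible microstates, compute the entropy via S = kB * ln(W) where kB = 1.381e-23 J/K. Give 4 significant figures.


Step 1: ln(W) = ln(32470) = 10.39
Step 2: S = kB * ln(W) = 1.381e-23 * 10.39
Step 3: S = 1.435e-22 J/K

1.435e-22


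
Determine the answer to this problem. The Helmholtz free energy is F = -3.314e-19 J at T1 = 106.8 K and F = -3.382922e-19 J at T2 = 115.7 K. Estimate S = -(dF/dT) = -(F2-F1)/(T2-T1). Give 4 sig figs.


Step 1: dF = F2 - F1 = -3.382922e-19 - (-3.314e-19) = -6.8922e-21 J
Step 2: dT = T2 - T1 = 115.7 - 106.8 = 8.9 K
Step 3: S = -dF/dT = -(-6.8922e-21)/8.9 = 7.744e-22 J/K

7.744e-22


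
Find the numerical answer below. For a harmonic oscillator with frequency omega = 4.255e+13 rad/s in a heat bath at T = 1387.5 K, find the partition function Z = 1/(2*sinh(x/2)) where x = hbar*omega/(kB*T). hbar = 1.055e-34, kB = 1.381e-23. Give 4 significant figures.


Step 1: Compute x = hbar*omega/(kB*T) = 1.055e-34*4.255e+13/(1.381e-23*1387.5) = 0.2343
Step 2: x/2 = 0.1171
Step 3: sinh(x/2) = 0.1174
Step 4: Z = 1/(2*0.1174) = 4.259

4.259


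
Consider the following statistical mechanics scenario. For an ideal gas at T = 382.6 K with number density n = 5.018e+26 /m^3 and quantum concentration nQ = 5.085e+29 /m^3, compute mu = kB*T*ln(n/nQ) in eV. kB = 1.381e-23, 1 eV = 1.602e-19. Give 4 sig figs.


Step 1: n/nQ = 5.018e+26/5.085e+29 = 0.0009868
Step 2: ln(n/nQ) = -6.921
Step 3: mu = kB*T*ln(n/nQ) = 5.284e-21*-6.921 = -3.657e-20 J
Step 4: Convert to eV: -3.657e-20/1.602e-19 = -0.2283 eV

-0.2283


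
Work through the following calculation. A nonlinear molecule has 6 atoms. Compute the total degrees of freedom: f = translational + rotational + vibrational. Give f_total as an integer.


Step 1: Translational DOF = 3
Step 2: Rotational DOF (nonlinear) = 3
Step 3: Vibrational DOF = 3*6 - 6 = 12
Step 4: Total = 3 + 3 + 12 = 18

18


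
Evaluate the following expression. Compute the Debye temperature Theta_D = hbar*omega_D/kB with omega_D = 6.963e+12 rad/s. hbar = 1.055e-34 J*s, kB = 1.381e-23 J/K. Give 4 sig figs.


Step 1: hbar*omega_D = 1.055e-34 * 6.963e+12 = 7.346e-22 J
Step 2: Theta_D = 7.346e-22 / 1.381e-23
Step 3: Theta_D = 53.19 K

53.19


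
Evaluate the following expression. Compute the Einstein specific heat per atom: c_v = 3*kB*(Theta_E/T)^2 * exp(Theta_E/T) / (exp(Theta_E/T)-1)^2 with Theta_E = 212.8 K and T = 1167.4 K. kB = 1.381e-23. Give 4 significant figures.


Step 1: x = Theta_E/T = 212.8/1167.4 = 0.1823
Step 2: x^2 = 0.03323
Step 3: exp(x) = 1.2
Step 4: c_v = 3*1.381e-23*0.03323*1.2/(1.2-1)^2 = 4.132e-23

4.132e-23


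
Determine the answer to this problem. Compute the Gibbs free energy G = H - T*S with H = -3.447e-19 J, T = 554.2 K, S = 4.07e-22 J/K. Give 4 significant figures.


Step 1: T*S = 554.2 * 4.07e-22 = 2.256e-19 J
Step 2: G = H - T*S = -3.447e-19 - 2.256e-19
Step 3: G = -5.703e-19 J

-5.703e-19


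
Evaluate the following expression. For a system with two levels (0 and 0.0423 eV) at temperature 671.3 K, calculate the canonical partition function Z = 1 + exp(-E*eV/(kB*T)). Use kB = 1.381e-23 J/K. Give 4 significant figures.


Step 1: Compute beta*E = E*eV/(kB*T) = 0.0423*1.602e-19/(1.381e-23*671.3) = 0.731
Step 2: exp(-beta*E) = exp(-0.731) = 0.4814
Step 3: Z = 1 + 0.4814 = 1.481

1.481


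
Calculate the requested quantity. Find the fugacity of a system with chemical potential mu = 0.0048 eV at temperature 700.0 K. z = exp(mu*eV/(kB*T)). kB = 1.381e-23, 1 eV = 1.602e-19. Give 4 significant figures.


Step 1: Convert mu to Joules: 0.0048*1.602e-19 = 7.69e-22 J
Step 2: kB*T = 1.381e-23*700.0 = 9.667e-21 J
Step 3: mu/(kB*T) = 0.07954
Step 4: z = exp(0.07954) = 1.083

1.083


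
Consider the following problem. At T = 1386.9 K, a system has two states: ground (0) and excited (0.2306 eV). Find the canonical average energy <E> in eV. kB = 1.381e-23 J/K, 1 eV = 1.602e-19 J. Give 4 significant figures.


Step 1: beta*E = 0.2306*1.602e-19/(1.381e-23*1386.9) = 1.929
Step 2: exp(-beta*E) = 0.1453
Step 3: <E> = 0.2306*0.1453/(1+0.1453) = 0.02926 eV

0.02926


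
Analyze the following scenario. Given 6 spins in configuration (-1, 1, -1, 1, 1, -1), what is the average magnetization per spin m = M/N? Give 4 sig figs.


Step 1: Count up spins (+1): 3, down spins (-1): 3
Step 2: Total magnetization M = 3 - 3 = 0
Step 3: m = M/N = 0/6 = 0

0


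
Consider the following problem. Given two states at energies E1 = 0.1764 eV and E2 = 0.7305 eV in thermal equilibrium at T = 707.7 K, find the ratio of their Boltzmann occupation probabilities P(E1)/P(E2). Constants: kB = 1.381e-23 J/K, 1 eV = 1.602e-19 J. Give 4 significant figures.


Step 1: Compute energy difference dE = E1 - E2 = 0.1764 - 0.7305 = -0.5541 eV
Step 2: Convert to Joules: dE_J = -0.5541 * 1.602e-19 = -8.877e-20 J
Step 3: Compute exponent = -dE_J / (kB * T) = -(-8.877e-20) / (1.381e-23 * 707.7) = 9.083
Step 4: P(E1)/P(E2) = exp(9.083) = 8800

8800


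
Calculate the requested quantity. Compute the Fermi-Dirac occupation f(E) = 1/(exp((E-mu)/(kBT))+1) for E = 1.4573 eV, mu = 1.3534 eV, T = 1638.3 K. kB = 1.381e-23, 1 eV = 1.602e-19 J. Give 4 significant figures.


Step 1: (E - mu) = 1.4573 - 1.3534 = 0.1039 eV
Step 2: Convert: (E-mu)*eV = 1.664e-20 J
Step 3: x = (E-mu)*eV/(kB*T) = 0.7357
Step 4: f = 1/(exp(0.7357)+1) = 0.3239

0.3239


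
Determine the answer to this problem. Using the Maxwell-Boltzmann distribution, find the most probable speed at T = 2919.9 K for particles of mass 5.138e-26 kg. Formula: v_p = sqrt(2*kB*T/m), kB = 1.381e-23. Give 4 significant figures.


Step 1: Numerator = 2*kB*T = 2*1.381e-23*2919.9 = 8.065e-20
Step 2: Ratio = 8.065e-20 / 5.138e-26 = 1.57e+06
Step 3: v_p = sqrt(1.57e+06) = 1253 m/s

1253


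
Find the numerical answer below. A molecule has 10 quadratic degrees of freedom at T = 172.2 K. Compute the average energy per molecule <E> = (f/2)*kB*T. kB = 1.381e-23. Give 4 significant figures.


Step 1: f/2 = 10/2 = 5
Step 2: kB*T = 1.381e-23 * 172.2 = 2.378e-21
Step 3: <E> = 5 * 2.378e-21 = 1.189e-20 J

1.189e-20


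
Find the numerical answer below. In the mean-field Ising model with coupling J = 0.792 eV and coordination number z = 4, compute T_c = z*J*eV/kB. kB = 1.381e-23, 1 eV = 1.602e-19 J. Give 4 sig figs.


Step 1: z*J = 4*0.792 = 3.168 eV
Step 2: Convert to Joules: 3.168*1.602e-19 = 5.075e-19 J
Step 3: T_c = 5.075e-19 / 1.381e-23 = 3.675e+04 K

3.675e+04


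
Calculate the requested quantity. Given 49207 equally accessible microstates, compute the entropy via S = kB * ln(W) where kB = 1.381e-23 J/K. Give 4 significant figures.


Step 1: ln(W) = ln(49207) = 10.8
Step 2: S = kB * ln(W) = 1.381e-23 * 10.8
Step 3: S = 1.492e-22 J/K

1.492e-22


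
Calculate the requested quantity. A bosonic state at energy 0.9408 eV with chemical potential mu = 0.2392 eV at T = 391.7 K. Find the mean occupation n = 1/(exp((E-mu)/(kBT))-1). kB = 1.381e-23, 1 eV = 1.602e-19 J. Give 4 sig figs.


Step 1: (E - mu) = 0.7016 eV
Step 2: x = (E-mu)*eV/(kB*T) = 0.7016*1.602e-19/(1.381e-23*391.7) = 20.78
Step 3: exp(x) = 1.056e+09
Step 4: n = 1/(exp(x)-1) = 9.467e-10

9.467e-10


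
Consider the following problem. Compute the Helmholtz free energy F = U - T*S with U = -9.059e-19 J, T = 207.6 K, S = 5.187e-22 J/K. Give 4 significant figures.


Step 1: T*S = 207.6 * 5.187e-22 = 1.077e-19 J
Step 2: F = U - T*S = -9.059e-19 - 1.077e-19
Step 3: F = -1.014e-18 J

-1.014e-18


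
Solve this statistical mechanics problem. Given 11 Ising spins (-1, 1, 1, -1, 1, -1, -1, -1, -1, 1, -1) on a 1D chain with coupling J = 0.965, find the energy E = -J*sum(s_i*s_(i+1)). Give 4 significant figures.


Step 1: Nearest-neighbor products: -1, 1, -1, -1, -1, 1, 1, 1, -1, -1
Step 2: Sum of products = -2
Step 3: E = -0.965 * -2 = 1.93

1.93


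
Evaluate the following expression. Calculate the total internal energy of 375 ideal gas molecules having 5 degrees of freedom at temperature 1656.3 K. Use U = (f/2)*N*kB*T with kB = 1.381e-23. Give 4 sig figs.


Step 1: f/2 = 5/2 = 2.5
Step 2: N*kB*T = 375*1.381e-23*1656.3 = 8.578e-18
Step 3: U = 2.5 * 8.578e-18 = 2.144e-17 J

2.144e-17


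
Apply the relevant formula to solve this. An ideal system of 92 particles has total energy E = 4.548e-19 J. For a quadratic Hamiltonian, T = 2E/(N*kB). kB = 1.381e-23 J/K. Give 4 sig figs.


Step 1: Numerator = 2*E = 2*4.548e-19 = 9.096e-19 J
Step 2: Denominator = N*kB = 92*1.381e-23 = 1.271e-21
Step 3: T = 9.096e-19 / 1.271e-21 = 715.9 K

715.9


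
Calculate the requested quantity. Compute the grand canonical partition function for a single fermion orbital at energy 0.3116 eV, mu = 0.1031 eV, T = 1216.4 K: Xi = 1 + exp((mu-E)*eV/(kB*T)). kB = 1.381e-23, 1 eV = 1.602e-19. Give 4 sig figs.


Step 1: (mu - E) = 0.1031 - 0.3116 = -0.2085 eV
Step 2: x = (mu-E)*eV/(kB*T) = -0.2085*1.602e-19/(1.381e-23*1216.4) = -1.988
Step 3: exp(x) = 0.1369
Step 4: Xi = 1 + 0.1369 = 1.137

1.137


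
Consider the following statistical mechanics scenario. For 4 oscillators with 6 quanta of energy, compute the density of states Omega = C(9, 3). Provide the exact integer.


Step 1: Use binomial coefficient C(9, 3)
Step 2: Numerator = 9! / 6!
Step 3: Denominator = 3!
Step 4: Omega = 84

84


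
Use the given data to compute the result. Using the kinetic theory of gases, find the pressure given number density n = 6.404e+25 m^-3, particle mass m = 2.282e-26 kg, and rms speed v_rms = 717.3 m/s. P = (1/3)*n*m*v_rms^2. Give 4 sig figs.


Step 1: v_rms^2 = 717.3^2 = 5.145e+05
Step 2: n*m = 6.404e+25*2.282e-26 = 1.461
Step 3: P = (1/3)*1.461*5.145e+05 = 2.506e+05 Pa

2.506e+05


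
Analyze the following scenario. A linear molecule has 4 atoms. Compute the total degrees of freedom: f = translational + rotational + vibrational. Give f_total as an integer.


Step 1: Translational DOF = 3
Step 2: Rotational DOF (linear) = 2
Step 3: Vibrational DOF = 3*4 - 5 = 7
Step 4: Total = 3 + 2 + 7 = 12

12


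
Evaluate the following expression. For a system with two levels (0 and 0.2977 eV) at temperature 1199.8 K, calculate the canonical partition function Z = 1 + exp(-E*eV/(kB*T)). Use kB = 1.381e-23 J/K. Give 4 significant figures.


Step 1: Compute beta*E = E*eV/(kB*T) = 0.2977*1.602e-19/(1.381e-23*1199.8) = 2.878
Step 2: exp(-beta*E) = exp(-2.878) = 0.05623
Step 3: Z = 1 + 0.05623 = 1.056

1.056


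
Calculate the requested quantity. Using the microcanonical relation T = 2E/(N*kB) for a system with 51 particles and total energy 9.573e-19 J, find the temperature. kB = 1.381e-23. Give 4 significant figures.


Step 1: Numerator = 2*E = 2*9.573e-19 = 1.915e-18 J
Step 2: Denominator = N*kB = 51*1.381e-23 = 7.043e-22
Step 3: T = 1.915e-18 / 7.043e-22 = 2718 K

2718


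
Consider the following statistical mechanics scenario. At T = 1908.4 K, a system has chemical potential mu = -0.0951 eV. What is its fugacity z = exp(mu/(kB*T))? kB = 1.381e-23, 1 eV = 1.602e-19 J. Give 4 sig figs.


Step 1: Convert mu to Joules: -0.0951*1.602e-19 = -1.524e-20 J
Step 2: kB*T = 1.381e-23*1908.4 = 2.636e-20 J
Step 3: mu/(kB*T) = -0.5781
Step 4: z = exp(-0.5781) = 0.561

0.561


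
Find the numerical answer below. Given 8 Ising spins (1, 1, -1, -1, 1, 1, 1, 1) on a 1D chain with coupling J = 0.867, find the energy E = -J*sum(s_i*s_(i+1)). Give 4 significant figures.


Step 1: Nearest-neighbor products: 1, -1, 1, -1, 1, 1, 1
Step 2: Sum of products = 3
Step 3: E = -0.867 * 3 = -2.601

-2.601


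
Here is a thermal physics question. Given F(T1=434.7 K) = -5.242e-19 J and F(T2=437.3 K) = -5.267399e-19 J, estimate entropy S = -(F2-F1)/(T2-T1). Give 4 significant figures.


Step 1: dF = F2 - F1 = -5.267399e-19 - (-5.242e-19) = -2.5399e-21 J
Step 2: dT = T2 - T1 = 437.3 - 434.7 = 2.6 K
Step 3: S = -dF/dT = -(-2.5399e-21)/2.6 = 9.769e-22 J/K

9.769e-22


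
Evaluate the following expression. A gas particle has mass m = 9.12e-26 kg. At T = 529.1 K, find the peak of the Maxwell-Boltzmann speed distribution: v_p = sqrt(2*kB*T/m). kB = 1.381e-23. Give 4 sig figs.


Step 1: Numerator = 2*kB*T = 2*1.381e-23*529.1 = 1.461e-20
Step 2: Ratio = 1.461e-20 / 9.12e-26 = 1.602e+05
Step 3: v_p = sqrt(1.602e+05) = 400.3 m/s

400.3


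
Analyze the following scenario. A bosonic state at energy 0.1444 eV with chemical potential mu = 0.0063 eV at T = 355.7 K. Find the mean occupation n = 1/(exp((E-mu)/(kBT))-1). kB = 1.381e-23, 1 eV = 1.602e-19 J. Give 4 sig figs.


Step 1: (E - mu) = 0.1381 eV
Step 2: x = (E-mu)*eV/(kB*T) = 0.1381*1.602e-19/(1.381e-23*355.7) = 4.504
Step 3: exp(x) = 90.36
Step 4: n = 1/(exp(x)-1) = 0.01119

0.01119


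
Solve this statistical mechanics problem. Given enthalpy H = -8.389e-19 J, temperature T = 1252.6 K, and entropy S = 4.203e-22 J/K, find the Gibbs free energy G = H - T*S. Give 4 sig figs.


Step 1: T*S = 1252.6 * 4.203e-22 = 5.265e-19 J
Step 2: G = H - T*S = -8.389e-19 - 5.265e-19
Step 3: G = -1.365e-18 J

-1.365e-18


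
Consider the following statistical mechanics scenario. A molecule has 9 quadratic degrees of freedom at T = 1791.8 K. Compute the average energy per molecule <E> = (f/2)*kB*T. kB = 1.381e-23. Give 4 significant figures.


Step 1: f/2 = 9/2 = 4.5
Step 2: kB*T = 1.381e-23 * 1791.8 = 2.474e-20
Step 3: <E> = 4.5 * 2.474e-20 = 1.114e-19 J

1.114e-19


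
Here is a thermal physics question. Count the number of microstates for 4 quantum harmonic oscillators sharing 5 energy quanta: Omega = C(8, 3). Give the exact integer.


Step 1: Use binomial coefficient C(8, 3)
Step 2: Numerator = 8! / 5!
Step 3: Denominator = 3!
Step 4: Omega = 56

56


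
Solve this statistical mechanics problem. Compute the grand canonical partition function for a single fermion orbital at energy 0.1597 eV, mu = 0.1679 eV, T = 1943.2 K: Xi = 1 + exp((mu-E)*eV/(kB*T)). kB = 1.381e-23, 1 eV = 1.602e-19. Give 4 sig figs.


Step 1: (mu - E) = 0.1679 - 0.1597 = 0.0082 eV
Step 2: x = (mu-E)*eV/(kB*T) = 0.0082*1.602e-19/(1.381e-23*1943.2) = 0.04895
Step 3: exp(x) = 1.05
Step 4: Xi = 1 + 1.05 = 2.05

2.05


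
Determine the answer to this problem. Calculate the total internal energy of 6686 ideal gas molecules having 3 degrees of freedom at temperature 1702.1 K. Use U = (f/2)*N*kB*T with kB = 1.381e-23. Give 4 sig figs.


Step 1: f/2 = 3/2 = 1.5
Step 2: N*kB*T = 6686*1.381e-23*1702.1 = 1.572e-16
Step 3: U = 1.5 * 1.572e-16 = 2.357e-16 J

2.357e-16


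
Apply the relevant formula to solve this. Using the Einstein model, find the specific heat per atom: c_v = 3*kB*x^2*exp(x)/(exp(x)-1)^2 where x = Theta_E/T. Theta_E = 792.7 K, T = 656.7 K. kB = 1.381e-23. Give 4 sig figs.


Step 1: x = Theta_E/T = 792.7/656.7 = 1.207
Step 2: x^2 = 1.457
Step 3: exp(x) = 3.344
Step 4: c_v = 3*1.381e-23*1.457*3.344/(3.344-1)^2 = 3.675e-23

3.675e-23


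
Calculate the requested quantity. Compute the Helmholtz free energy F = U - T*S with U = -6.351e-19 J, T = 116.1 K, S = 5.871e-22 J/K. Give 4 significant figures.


Step 1: T*S = 116.1 * 5.871e-22 = 6.816e-20 J
Step 2: F = U - T*S = -6.351e-19 - 6.816e-20
Step 3: F = -7.033e-19 J

-7.033e-19


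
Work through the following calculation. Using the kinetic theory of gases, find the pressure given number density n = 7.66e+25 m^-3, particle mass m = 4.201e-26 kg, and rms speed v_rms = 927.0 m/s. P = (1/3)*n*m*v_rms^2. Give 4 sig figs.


Step 1: v_rms^2 = 927.0^2 = 8.593e+05
Step 2: n*m = 7.66e+25*4.201e-26 = 3.218
Step 3: P = (1/3)*3.218*8.593e+05 = 9.218e+05 Pa

9.218e+05


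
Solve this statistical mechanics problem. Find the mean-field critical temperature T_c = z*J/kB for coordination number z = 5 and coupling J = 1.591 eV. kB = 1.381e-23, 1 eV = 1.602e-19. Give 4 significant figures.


Step 1: z*J = 5*1.591 = 7.955 eV
Step 2: Convert to Joules: 7.955*1.602e-19 = 1.274e-18 J
Step 3: T_c = 1.274e-18 / 1.381e-23 = 9.228e+04 K

9.228e+04


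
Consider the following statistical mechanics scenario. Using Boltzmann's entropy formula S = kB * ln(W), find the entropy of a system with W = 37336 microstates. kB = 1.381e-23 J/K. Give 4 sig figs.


Step 1: ln(W) = ln(37336) = 10.53
Step 2: S = kB * ln(W) = 1.381e-23 * 10.53
Step 3: S = 1.454e-22 J/K

1.454e-22


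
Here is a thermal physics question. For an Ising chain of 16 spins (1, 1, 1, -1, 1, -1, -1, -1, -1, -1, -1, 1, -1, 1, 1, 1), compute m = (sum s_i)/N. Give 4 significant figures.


Step 1: Count up spins (+1): 8, down spins (-1): 8
Step 2: Total magnetization M = 8 - 8 = 0
Step 3: m = M/N = 0/16 = 0

0


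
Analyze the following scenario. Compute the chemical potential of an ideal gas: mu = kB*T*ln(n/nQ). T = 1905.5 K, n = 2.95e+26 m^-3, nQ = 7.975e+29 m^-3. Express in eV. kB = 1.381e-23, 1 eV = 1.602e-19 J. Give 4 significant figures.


Step 1: n/nQ = 2.95e+26/7.975e+29 = 0.0003699
Step 2: ln(n/nQ) = -7.902
Step 3: mu = kB*T*ln(n/nQ) = 2.631e-20*-7.902 = -2.079e-19 J
Step 4: Convert to eV: -2.079e-19/1.602e-19 = -1.298 eV

-1.298


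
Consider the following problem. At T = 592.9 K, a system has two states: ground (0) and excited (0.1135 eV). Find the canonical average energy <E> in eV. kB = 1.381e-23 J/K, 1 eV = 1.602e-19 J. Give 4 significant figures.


Step 1: beta*E = 0.1135*1.602e-19/(1.381e-23*592.9) = 2.221
Step 2: exp(-beta*E) = 0.1085
Step 3: <E> = 0.1135*0.1085/(1+0.1085) = 0.01111 eV

0.01111


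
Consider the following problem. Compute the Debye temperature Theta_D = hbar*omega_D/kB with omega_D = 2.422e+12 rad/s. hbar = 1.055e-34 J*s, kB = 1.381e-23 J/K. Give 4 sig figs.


Step 1: hbar*omega_D = 1.055e-34 * 2.422e+12 = 2.555e-22 J
Step 2: Theta_D = 2.555e-22 / 1.381e-23
Step 3: Theta_D = 18.5 K

18.5


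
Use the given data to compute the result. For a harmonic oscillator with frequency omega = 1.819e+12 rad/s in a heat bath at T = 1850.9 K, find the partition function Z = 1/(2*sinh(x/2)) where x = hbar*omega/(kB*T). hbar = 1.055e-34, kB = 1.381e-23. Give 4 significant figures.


Step 1: Compute x = hbar*omega/(kB*T) = 1.055e-34*1.819e+12/(1.381e-23*1850.9) = 0.007508
Step 2: x/2 = 0.003754
Step 3: sinh(x/2) = 0.003754
Step 4: Z = 1/(2*0.003754) = 133.2

133.2


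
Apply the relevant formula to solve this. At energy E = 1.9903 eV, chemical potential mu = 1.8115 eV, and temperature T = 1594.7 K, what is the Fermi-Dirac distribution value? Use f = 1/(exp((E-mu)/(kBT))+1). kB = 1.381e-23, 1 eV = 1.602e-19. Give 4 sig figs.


Step 1: (E - mu) = 1.9903 - 1.8115 = 0.1788 eV
Step 2: Convert: (E-mu)*eV = 2.864e-20 J
Step 3: x = (E-mu)*eV/(kB*T) = 1.301
Step 4: f = 1/(exp(1.301)+1) = 0.2141

0.2141


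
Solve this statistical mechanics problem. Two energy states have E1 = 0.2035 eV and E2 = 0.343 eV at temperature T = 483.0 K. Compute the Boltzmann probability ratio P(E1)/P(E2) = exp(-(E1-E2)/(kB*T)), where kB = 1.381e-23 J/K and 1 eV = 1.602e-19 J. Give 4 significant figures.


Step 1: Compute energy difference dE = E1 - E2 = 0.2035 - 0.343 = -0.1395 eV
Step 2: Convert to Joules: dE_J = -0.1395 * 1.602e-19 = -2.235e-20 J
Step 3: Compute exponent = -dE_J / (kB * T) = -(-2.235e-20) / (1.381e-23 * 483.0) = 3.35
Step 4: P(E1)/P(E2) = exp(3.35) = 28.51

28.51


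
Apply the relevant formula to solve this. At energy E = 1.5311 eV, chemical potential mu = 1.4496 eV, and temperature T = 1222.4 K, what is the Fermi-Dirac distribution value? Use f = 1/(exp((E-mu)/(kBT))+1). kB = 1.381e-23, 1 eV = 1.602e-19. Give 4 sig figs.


Step 1: (E - mu) = 1.5311 - 1.4496 = 0.0815 eV
Step 2: Convert: (E-mu)*eV = 1.306e-20 J
Step 3: x = (E-mu)*eV/(kB*T) = 0.7734
Step 4: f = 1/(exp(0.7734)+1) = 0.3157

0.3157


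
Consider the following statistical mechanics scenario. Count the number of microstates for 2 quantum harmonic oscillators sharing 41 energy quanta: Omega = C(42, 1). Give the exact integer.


Step 1: Use binomial coefficient C(42, 1)
Step 2: Numerator = 42! / 41!
Step 3: Denominator = 1!
Step 4: Omega = 42

42


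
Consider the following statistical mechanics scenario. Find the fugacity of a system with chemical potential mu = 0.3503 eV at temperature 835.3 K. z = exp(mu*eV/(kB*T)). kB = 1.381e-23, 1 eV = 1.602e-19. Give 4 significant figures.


Step 1: Convert mu to Joules: 0.3503*1.602e-19 = 5.612e-20 J
Step 2: kB*T = 1.381e-23*835.3 = 1.154e-20 J
Step 3: mu/(kB*T) = 4.865
Step 4: z = exp(4.865) = 129.6

129.6


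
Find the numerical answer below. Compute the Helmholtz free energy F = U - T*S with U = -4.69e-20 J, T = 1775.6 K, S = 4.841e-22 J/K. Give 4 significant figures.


Step 1: T*S = 1775.6 * 4.841e-22 = 8.596e-19 J
Step 2: F = U - T*S = -4.69e-20 - 8.596e-19
Step 3: F = -9.065e-19 J

-9.065e-19


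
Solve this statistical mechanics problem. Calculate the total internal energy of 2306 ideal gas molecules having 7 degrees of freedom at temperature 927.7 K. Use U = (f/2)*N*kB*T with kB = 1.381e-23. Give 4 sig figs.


Step 1: f/2 = 7/2 = 3.5
Step 2: N*kB*T = 2306*1.381e-23*927.7 = 2.954e-17
Step 3: U = 3.5 * 2.954e-17 = 1.034e-16 J

1.034e-16


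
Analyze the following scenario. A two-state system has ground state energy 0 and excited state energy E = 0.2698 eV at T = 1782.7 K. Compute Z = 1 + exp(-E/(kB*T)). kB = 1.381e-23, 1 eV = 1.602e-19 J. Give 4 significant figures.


Step 1: Compute beta*E = E*eV/(kB*T) = 0.2698*1.602e-19/(1.381e-23*1782.7) = 1.756
Step 2: exp(-beta*E) = exp(-1.756) = 0.1728
Step 3: Z = 1 + 0.1728 = 1.173

1.173


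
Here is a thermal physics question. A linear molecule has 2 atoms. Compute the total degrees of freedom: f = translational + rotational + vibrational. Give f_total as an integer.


Step 1: Translational DOF = 3
Step 2: Rotational DOF (linear) = 2
Step 3: Vibrational DOF = 3*2 - 5 = 1
Step 4: Total = 3 + 2 + 1 = 6

6


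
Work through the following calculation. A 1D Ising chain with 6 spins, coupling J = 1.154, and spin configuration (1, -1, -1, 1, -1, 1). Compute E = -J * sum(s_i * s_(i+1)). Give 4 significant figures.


Step 1: Nearest-neighbor products: -1, 1, -1, -1, -1
Step 2: Sum of products = -3
Step 3: E = -1.154 * -3 = 3.462

3.462


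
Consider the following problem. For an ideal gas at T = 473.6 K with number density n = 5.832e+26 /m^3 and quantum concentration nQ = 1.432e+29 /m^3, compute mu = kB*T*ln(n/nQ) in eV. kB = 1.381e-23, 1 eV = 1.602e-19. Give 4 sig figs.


Step 1: n/nQ = 5.832e+26/1.432e+29 = 0.004073
Step 2: ln(n/nQ) = -5.503
Step 3: mu = kB*T*ln(n/nQ) = 6.54e-21*-5.503 = -3.599e-20 J
Step 4: Convert to eV: -3.599e-20/1.602e-19 = -0.2247 eV

-0.2247


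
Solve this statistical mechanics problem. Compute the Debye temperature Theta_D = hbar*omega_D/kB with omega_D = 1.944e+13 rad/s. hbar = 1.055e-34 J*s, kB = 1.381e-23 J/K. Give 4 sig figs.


Step 1: hbar*omega_D = 1.055e-34 * 1.944e+13 = 2.051e-21 J
Step 2: Theta_D = 2.051e-21 / 1.381e-23
Step 3: Theta_D = 148.5 K

148.5


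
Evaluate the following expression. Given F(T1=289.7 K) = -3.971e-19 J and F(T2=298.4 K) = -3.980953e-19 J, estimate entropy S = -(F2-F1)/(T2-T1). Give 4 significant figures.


Step 1: dF = F2 - F1 = -3.980953e-19 - (-3.971e-19) = -9.953e-22 J
Step 2: dT = T2 - T1 = 298.4 - 289.7 = 8.7 K
Step 3: S = -dF/dT = -(-9.953e-22)/8.7 = 1.144e-22 J/K

1.144e-22


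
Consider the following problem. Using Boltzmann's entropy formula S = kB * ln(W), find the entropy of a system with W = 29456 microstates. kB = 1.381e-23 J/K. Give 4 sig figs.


Step 1: ln(W) = ln(29456) = 10.29
Step 2: S = kB * ln(W) = 1.381e-23 * 10.29
Step 3: S = 1.421e-22 J/K

1.421e-22
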